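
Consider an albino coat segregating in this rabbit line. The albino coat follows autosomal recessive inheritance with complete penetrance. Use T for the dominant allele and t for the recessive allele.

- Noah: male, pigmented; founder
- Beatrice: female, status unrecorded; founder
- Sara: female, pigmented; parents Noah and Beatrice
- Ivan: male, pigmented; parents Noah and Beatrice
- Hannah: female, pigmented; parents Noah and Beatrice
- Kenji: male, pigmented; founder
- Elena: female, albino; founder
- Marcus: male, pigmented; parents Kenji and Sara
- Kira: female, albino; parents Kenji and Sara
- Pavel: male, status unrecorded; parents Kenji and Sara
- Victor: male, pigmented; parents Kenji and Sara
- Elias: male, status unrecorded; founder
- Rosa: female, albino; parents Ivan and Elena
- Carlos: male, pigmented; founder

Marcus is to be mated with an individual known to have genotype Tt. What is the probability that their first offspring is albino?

Kenji is pigmented so carries T and passed t to Kira (tt), so Kenji is Tt.
Sara is pigmented so carries T and passed t to Kira (tt), so Sara is Tt.
Marcus is a pigmented offspring of Kenji (Tt) × Sara (Tt), whose cross gives 1/4 TT : 1/2 Tt : 1/4 tt; conditioning on being pigmented, Marcus is TT with probability 1/3, Tt with probability 2/3.
Summing over parental genotype combinations, P(offspring is albino) = 2/3·1/4 = 1/6.

1/6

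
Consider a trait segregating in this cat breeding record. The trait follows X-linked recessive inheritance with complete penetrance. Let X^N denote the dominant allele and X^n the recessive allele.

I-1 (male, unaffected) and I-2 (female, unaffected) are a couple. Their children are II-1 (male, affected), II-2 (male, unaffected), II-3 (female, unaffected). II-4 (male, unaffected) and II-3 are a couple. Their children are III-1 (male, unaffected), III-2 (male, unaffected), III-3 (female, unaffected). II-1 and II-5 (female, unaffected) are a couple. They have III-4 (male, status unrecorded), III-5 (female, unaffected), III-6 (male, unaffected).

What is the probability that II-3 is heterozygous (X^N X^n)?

I-1 is unaffected, so I-1 is X^N Y.
I-2 is unaffected so carries N and passed n to II-1 (X^n Y), so I-2 is X^N X^n.
Their cross gives offspring ratios 1/2 X^N X^N : 1/2 X^N X^n. Conditioning on II-3 being unaffected, P(X^N X^n) = 1/2 / 1 = 1/2 before taking II-3's own offspring into account.
II-4 is unaffected, so II-4 is X^N Y.
Now use II-3's offspring. Probability of each recorded status — unaffected son III-1: 1/2 if II-3 is X^N X^n, 1 if X^N X^N; unaffected son III-2: 1/2 if II-3 is X^N X^n, 1 if X^N X^N. (III-3: equally likely either way, so uninformative.)
Bayes: P(X^N X^n) = 1/2·1/4 / (1/2·1/4 + 1/2·1) = 1/5.

1/5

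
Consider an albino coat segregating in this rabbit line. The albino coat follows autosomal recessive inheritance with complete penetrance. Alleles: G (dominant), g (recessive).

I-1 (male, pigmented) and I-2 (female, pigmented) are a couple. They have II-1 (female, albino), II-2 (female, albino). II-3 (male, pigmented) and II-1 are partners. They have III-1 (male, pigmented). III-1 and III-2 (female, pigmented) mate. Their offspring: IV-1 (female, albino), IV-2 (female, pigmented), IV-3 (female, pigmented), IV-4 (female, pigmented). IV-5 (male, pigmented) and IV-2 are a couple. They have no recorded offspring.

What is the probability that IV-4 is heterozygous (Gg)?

III-1 is pigmented so carries G and received g from II-1 (gg), so III-1 is Gg.
III-2 is pigmented so carries G and passed g to IV-1 (gg), so III-2 is Gg.
Their cross gives offspring ratios 1/4 GG : 1/2 Gg : 1/4 gg. Conditioning on IV-4 being pigmented, P(Gg) = 1/2 / 3/4 = 2/3.

2/3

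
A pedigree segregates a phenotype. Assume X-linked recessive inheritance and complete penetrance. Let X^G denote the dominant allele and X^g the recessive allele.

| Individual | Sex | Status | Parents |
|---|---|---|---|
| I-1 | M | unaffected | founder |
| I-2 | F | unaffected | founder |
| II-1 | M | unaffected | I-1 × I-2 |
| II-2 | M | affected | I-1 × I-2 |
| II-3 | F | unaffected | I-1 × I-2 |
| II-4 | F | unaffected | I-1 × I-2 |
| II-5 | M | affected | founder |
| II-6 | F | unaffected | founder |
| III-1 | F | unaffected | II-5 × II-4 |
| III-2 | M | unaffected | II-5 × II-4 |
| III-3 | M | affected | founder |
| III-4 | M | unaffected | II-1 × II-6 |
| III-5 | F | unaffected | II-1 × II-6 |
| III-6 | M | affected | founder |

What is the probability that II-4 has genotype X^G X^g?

I-1 is unaffected, so I-1 is X^G Y.
I-2 is unaffected so carries G and passed g to II-2 (X^g Y), so I-2 is X^G X^g.
Their cross gives offspring ratios 1/2 X^G X^G : 1/2 X^G X^g. Conditioning on II-4 being unaffected, P(X^G X^g) = 1/2 / 1 = 1/2 before taking II-4's own offspring into account.
II-5 is affected, so II-5 is X^g Y.
Now use II-4's offspring. Probability of each recorded status — unaffected daughter III-1: 1/2 if II-4 is X^G X^g, 1 if X^G X^G; unaffected son III-2: 1/2 if II-4 is X^G X^g, 1 if X^G X^G.
Bayes: P(X^G X^g) = 1/2·1/4 / (1/2·1/4 + 1/2·1) = 1/5.

1/5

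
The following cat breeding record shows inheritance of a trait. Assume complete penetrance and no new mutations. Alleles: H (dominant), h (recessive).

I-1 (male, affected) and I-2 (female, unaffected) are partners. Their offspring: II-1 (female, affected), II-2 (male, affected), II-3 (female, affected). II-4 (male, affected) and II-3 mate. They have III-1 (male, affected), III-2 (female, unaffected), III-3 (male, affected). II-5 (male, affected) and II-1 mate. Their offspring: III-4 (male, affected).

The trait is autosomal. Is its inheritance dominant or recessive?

dominant

II-4 and II-3 are both affected yet have an unaffected child III-2. Under a recessive model two affected parents are homozygous and every child would be affected, so the trait cannot be recessive.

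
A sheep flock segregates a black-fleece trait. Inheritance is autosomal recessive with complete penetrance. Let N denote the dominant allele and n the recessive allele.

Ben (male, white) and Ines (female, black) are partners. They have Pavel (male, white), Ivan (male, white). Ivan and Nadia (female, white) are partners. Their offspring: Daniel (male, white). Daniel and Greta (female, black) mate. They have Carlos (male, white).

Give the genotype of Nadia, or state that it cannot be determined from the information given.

cannot be determined

Nadia's phenotype allows NN or Nn, and no parent or child forces a single allele at both positions; consistent genotype assignments exist with Nadia as NN or Nn.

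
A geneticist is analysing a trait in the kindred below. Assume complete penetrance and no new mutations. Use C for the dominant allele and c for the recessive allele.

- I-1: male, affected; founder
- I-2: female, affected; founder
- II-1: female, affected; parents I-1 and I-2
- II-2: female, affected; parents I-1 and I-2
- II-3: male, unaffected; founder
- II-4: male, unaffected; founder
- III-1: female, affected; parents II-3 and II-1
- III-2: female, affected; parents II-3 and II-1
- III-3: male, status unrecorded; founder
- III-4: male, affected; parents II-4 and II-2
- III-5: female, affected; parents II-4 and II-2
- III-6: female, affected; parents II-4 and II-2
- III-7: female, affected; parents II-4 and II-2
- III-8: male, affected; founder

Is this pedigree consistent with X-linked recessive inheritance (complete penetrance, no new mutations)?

Under X-linked recessive, III-1 (affected, female) cannot arise from II-3 (unaffected) × II-1 (affected).

No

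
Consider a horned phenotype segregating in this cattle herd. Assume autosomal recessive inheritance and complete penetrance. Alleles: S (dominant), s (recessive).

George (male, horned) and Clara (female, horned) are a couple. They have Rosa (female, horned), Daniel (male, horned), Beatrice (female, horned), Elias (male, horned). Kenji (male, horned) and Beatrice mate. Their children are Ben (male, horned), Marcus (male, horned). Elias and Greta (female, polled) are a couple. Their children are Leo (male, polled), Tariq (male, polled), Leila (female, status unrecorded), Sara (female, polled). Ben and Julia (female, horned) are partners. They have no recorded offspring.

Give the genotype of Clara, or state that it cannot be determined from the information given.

ss

Clara is horned, so Clara is ss.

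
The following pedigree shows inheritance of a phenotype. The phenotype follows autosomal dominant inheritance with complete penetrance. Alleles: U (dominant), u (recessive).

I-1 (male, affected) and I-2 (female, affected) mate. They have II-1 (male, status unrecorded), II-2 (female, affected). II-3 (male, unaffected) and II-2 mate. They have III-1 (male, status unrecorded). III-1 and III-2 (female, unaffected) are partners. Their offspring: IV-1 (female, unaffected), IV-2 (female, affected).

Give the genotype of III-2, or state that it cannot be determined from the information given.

uu

III-2 is unaffected, so III-2 is uu.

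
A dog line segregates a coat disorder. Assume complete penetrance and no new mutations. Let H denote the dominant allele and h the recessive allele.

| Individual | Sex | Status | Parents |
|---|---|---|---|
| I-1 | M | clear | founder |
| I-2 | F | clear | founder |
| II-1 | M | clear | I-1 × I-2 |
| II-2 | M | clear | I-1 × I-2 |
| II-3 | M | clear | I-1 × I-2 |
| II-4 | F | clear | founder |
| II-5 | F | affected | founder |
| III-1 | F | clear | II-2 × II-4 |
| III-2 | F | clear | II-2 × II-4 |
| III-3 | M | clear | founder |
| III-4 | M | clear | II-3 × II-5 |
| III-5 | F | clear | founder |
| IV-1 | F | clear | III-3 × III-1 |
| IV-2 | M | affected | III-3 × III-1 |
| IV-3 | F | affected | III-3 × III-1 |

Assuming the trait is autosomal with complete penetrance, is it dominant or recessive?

III-3 and III-1 are both clear yet have an affected child IV-2. Under dominance, an affected child requires at least one affected parent, so the trait cannot be dominant.

recessive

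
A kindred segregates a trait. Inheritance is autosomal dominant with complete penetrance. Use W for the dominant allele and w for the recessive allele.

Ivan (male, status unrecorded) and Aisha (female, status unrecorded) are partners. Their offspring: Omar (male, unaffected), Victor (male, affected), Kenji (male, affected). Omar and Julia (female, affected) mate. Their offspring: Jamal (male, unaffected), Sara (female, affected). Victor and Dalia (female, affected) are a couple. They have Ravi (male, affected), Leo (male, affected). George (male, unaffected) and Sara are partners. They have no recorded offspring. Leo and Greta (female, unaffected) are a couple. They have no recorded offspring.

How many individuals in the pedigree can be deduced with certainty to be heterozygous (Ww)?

Obligate heterozygotes: Julia is affected so carries W and passed w to Jamal (ww), so Julia is Ww; Sara is affected so carries W and received w from Omar (ww), so Sara is Ww.
Every other individual is either homozygous by phenotype or has at least one consistent homozygous assignment, so the count is 2.

2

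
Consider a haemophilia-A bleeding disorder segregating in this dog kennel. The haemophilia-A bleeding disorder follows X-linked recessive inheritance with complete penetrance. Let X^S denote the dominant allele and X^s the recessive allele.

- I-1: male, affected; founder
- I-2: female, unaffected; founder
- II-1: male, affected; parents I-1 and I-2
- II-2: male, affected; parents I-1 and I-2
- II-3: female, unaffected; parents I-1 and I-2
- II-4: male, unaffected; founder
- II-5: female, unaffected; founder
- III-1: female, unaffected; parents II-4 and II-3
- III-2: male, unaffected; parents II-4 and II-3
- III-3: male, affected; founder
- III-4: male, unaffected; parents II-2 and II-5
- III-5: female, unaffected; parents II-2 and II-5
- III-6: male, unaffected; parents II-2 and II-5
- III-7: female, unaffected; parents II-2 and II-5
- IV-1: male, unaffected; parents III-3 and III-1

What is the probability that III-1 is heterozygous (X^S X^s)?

II-4 is unaffected, so II-4 is X^S Y.
II-3 is unaffected so carries S and received s from I-1 (X^s Y), so II-3 is X^S X^s.
Their cross gives offspring ratios 1/2 X^S X^S : 1/2 X^S X^s. Conditioning on III-1 being unaffected, P(X^S X^s) = 1/2 / 1 = 1/2 before taking III-1's own offspring into account.
III-3 is affected, so III-3 is X^s Y.
Now use III-1's offspring. Probability of each recorded status — unaffected son IV-1: 1/2 if III-1 is X^S X^s, 1 if X^S X^S.
Bayes: P(X^S X^s) = 1/2·1/2 / (1/2·1/2 + 1/2·1) = 1/3.

1/3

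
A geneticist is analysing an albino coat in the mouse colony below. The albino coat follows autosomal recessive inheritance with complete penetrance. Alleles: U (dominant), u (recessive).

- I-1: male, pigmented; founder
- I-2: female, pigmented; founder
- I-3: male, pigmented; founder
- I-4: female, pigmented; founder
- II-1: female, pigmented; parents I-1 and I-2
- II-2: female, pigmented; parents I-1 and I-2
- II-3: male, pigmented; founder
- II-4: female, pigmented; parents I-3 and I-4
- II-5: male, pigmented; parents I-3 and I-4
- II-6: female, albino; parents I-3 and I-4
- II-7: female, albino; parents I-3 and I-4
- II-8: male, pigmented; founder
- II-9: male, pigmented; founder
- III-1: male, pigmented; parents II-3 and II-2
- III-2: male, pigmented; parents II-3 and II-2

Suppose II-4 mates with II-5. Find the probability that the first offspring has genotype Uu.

4/9

I-3 is pigmented so carries U and passed u to II-6 (uu), so I-3 is Uu.
I-4 is pigmented so carries U and passed u to II-6 (uu), so I-4 is Uu.
II-4 is a pigmented offspring of I-3 (Uu) × I-4 (Uu), whose cross gives 1/4 UU : 1/2 Uu : 1/4 uu; conditioning on being pigmented, II-4 is UU with probability 1/3, Uu with probability 2/3.
II-5 is a pigmented offspring of I-3 (Uu) × I-4 (Uu), whose cross gives 1/4 UU : 1/2 Uu : 1/4 uu; conditioning on being pigmented, II-5 is UU with probability 1/3, Uu with probability 2/3.
Summing over parental genotype combinations, P(offspring has genotype Uu) = 2/9·1/2 + 2/9·1/2 + 4/9·1/2 = 4/9.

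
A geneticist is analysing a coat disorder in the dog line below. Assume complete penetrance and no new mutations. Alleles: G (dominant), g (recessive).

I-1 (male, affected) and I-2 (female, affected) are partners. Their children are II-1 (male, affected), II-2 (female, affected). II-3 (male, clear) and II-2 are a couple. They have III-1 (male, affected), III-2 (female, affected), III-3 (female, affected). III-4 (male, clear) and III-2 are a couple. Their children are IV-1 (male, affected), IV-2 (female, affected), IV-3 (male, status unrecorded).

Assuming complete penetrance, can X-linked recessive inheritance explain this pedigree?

Under X-linked recessive, III-2 (affected, female) cannot arise from II-3 (clear) × II-2 (affected).

No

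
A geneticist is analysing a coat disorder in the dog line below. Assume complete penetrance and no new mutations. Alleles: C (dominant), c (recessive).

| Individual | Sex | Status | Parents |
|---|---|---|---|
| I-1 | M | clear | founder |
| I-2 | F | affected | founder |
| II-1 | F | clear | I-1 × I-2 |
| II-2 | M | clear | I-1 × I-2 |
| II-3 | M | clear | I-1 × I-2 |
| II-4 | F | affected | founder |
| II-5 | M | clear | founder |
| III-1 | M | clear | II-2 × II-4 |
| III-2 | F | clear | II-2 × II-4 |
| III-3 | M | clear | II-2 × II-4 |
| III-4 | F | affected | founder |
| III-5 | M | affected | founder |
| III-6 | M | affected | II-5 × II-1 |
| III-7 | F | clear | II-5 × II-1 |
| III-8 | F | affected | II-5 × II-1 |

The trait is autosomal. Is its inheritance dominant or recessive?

II-5 and II-1 are both clear yet have an affected child III-6. Under dominance, an affected child requires at least one affected parent, so the trait cannot be dominant.

recessive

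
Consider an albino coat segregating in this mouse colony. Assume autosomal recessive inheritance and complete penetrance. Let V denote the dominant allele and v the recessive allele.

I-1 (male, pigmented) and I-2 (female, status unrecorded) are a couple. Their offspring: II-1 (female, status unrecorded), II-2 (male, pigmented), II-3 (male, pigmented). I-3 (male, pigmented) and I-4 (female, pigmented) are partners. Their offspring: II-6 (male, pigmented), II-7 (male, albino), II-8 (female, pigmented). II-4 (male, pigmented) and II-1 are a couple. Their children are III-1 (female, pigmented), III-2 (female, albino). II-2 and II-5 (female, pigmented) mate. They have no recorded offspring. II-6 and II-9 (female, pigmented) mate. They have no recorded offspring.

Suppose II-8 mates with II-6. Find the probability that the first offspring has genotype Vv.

4/9

I-3 is pigmented so carries V and passed v to II-7 (vv), so I-3 is Vv.
I-4 is pigmented so carries V and passed v to II-7 (vv), so I-4 is Vv.
II-8 is a pigmented offspring of I-3 (Vv) × I-4 (Vv), whose cross gives 1/4 VV : 1/2 Vv : 1/4 vv; conditioning on being pigmented, II-8 is VV with probability 1/3, Vv with probability 2/3.
II-6 is a pigmented offspring of I-3 (Vv) × I-4 (Vv), whose cross gives 1/4 VV : 1/2 Vv : 1/4 vv; conditioning on being pigmented, II-6 is VV with probability 1/3, Vv with probability 2/3.
Summing over parental genotype combinations, P(offspring has genotype Vv) = 2/9·1/2 + 2/9·1/2 + 4/9·1/2 = 4/9.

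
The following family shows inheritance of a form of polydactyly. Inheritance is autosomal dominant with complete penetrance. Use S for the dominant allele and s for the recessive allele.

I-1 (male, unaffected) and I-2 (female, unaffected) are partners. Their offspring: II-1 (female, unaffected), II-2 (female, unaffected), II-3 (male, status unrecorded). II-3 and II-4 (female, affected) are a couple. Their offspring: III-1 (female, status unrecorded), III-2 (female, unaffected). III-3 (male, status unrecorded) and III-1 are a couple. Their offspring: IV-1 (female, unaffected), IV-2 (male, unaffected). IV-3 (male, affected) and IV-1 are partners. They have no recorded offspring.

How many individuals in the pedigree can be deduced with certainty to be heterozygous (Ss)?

Obligate heterozygotes: II-4 is affected so carries S and passed s to III-2 (ss), so II-4 is Ss.
Every other individual is either homozygous by phenotype or has at least one consistent homozygous assignment, so the count is 1.

1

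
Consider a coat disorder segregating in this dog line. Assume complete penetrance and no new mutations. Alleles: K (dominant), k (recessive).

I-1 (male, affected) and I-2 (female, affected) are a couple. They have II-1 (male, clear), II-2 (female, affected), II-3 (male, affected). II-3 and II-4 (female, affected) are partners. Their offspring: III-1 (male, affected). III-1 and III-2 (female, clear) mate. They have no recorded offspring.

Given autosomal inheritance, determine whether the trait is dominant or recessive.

I-1 and I-2 are both affected yet have a clear child II-1. Under a recessive model two affected parents are homozygous and every child would be affected, so the trait cannot be recessive.

dominant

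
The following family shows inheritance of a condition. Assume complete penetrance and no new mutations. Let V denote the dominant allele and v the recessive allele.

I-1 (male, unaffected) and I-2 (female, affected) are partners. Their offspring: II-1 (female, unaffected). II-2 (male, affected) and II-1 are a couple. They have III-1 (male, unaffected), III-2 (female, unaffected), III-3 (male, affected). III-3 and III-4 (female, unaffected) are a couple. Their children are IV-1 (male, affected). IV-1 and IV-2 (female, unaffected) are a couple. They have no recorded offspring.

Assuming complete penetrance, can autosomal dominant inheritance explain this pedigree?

A consistent assignment under autosomal dominant exists: I-1 vv, I-2 Vv, II-1 vv, II-2 Vv, III-1 vv, III-2 vv, III-3 Vv, III-4 vv, IV-1 Vv, IV-2 vv.
In this assignment every recorded phenotype matches its genotype and every non-founder's genotype is obtainable from its parents' genotypes, so the pedigree is consistent.

Yes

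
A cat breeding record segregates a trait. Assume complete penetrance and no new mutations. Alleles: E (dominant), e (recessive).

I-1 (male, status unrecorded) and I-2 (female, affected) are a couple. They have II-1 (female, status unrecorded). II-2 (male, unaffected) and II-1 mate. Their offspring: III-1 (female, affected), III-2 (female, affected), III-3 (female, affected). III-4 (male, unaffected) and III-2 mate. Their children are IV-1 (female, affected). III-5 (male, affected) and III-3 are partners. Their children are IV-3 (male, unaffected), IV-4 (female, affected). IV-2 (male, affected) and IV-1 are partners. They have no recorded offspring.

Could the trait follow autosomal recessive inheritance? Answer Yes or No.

Under autosomal recessive, IV-3 (unaffected, male) cannot arise from III-5 (affected) × III-3 (affected).

No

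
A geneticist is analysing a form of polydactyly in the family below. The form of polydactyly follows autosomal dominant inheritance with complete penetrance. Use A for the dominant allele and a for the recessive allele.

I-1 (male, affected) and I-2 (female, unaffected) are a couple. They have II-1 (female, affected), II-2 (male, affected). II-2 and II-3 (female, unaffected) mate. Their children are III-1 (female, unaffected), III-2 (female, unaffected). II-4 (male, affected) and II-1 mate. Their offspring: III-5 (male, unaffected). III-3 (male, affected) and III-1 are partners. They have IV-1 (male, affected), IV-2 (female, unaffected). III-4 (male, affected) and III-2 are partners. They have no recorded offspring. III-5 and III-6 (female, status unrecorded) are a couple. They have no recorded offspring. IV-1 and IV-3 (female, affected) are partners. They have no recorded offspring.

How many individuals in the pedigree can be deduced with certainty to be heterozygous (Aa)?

Obligate heterozygotes: II-1 is affected so carries A and received a from I-2 (aa), so II-1 is Aa; II-2 is affected so carries A and received a from I-2 (aa), so II-2 is Aa; II-4 is affected so carries A and passed a to III-5 (aa), so II-4 is Aa; III-3 is affected so carries A and passed a to IV-2 (aa), so III-3 is Aa; IV-1 is affected so carries A and received a from III-1 (aa), so IV-1 is Aa.
Every other individual is either homozygous by phenotype or has at least one consistent homozygous assignment, so the count is 5.

5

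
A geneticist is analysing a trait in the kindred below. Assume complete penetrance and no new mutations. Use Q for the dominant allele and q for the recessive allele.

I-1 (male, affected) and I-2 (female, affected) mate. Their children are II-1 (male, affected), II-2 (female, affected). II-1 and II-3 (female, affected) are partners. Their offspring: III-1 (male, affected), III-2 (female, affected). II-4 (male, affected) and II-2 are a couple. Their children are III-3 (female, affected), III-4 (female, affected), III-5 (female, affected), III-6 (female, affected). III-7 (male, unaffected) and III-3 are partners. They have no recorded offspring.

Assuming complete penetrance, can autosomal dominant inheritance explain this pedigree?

A consistent assignment under autosomal dominant exists: I-1 QQ, I-2 QQ, II-1 QQ, II-2 QQ, II-3 QQ, II-4 QQ, III-1 QQ, III-2 QQ, III-3 QQ, III-4 QQ, III-5 QQ, III-6 QQ, III-7 qq.
In this assignment every recorded phenotype matches its genotype and every non-founder's genotype is obtainable from its parents' genotypes, so the pedigree is consistent.

Yes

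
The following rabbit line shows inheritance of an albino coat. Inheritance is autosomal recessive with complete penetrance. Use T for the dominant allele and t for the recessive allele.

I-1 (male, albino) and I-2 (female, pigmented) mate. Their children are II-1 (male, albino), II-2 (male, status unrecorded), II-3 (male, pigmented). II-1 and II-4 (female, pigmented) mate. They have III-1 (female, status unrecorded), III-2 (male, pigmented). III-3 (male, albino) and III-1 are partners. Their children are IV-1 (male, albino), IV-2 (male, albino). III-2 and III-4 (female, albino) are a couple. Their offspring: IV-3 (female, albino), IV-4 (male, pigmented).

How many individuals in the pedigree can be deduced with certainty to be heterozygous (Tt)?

4

Obligate heterozygotes: I-2 is pigmented so carries T and passed t to II-1 (tt), so I-2 is Tt; II-3 is pigmented so carries T and received t from I-1 (tt), so II-3 is Tt; III-2 is pigmented so carries T and received t from II-1 (tt), so III-2 is Tt; IV-4 is pigmented so carries T and received t from III-4 (tt), so IV-4 is Tt.
Every other individual is either homozygous by phenotype or has at least one consistent homozygous assignment, so the count is 4.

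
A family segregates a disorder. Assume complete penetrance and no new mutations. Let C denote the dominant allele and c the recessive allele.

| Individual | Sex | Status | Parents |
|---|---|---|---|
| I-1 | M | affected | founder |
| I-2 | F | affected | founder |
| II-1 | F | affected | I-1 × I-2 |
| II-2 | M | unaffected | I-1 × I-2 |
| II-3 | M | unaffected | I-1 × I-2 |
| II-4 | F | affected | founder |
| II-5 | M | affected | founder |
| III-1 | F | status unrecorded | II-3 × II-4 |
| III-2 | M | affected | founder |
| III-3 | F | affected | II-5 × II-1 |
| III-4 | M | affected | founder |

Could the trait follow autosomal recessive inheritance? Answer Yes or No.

Under autosomal recessive, II-2 (unaffected, male) cannot arise from I-1 (affected) × I-2 (affected).

No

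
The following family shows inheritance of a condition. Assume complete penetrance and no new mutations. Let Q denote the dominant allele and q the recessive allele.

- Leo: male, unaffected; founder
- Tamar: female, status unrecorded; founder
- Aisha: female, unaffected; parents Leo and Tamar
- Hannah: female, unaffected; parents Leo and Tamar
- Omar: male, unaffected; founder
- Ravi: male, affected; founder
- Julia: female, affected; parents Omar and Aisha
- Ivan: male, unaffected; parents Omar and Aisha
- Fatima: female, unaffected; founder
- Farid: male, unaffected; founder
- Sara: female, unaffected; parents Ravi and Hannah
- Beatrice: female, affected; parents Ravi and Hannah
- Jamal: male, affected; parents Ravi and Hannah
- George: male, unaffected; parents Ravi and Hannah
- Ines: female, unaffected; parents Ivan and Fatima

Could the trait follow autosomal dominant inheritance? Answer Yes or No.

No

Under autosomal dominant, Julia (affected, female) cannot arise from Omar (unaffected) × Aisha (unaffected).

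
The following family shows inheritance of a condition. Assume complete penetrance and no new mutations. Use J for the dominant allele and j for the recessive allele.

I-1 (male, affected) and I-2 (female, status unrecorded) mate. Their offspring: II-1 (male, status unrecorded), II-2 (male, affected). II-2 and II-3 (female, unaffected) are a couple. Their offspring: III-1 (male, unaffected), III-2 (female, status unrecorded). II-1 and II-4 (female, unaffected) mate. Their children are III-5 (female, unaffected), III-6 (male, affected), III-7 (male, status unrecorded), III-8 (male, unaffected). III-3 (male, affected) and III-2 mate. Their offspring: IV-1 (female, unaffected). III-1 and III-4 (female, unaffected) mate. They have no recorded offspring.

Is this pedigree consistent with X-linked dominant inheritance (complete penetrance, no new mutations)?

Under X-linked dominant, III-6 (affected, male) cannot arise from II-1 (unrecorded) × II-4 (unaffected).

No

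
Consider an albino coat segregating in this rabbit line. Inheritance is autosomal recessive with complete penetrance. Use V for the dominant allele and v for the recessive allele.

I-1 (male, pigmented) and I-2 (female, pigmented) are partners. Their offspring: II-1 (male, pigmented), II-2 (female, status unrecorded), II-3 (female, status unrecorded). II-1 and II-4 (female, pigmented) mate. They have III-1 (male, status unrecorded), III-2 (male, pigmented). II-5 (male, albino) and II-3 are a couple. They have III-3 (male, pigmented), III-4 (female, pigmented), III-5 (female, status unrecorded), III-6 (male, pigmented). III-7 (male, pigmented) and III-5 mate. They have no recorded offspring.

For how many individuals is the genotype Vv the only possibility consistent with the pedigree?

Obligate heterozygotes: III-3 is pigmented so carries V and received v from II-5 (vv), so III-3 is Vv; III-4 is pigmented so carries V and received v from II-5 (vv), so III-4 is Vv; III-6 is pigmented so carries V and received v from II-5 (vv), so III-6 is Vv.
Every other individual is either homozygous by phenotype or has at least one consistent homozygous assignment, so the count is 3.

3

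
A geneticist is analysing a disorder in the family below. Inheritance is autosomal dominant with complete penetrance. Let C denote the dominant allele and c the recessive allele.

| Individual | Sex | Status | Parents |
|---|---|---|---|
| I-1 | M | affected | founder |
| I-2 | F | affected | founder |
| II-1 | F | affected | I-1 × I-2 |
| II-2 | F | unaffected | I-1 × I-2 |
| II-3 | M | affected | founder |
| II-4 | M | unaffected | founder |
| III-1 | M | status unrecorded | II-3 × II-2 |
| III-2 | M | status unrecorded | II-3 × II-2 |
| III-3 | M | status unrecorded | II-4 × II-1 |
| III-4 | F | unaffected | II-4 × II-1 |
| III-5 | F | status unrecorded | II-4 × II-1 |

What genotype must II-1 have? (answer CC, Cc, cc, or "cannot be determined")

From phenotype alone, II-1 is CC or Cc.
II-1 is affected so carries C and passed c to III-4 (cc), so II-1 is Cc.

Cc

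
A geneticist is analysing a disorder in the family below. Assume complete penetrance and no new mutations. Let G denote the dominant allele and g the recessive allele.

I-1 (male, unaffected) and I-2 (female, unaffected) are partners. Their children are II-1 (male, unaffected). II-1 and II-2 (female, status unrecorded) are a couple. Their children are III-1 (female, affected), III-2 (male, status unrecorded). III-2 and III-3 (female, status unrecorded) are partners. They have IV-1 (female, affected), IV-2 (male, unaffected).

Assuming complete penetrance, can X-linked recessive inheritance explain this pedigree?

No

Under X-linked recessive, III-1 (affected, female) cannot arise from II-1 (unaffected) × II-2 (unrecorded).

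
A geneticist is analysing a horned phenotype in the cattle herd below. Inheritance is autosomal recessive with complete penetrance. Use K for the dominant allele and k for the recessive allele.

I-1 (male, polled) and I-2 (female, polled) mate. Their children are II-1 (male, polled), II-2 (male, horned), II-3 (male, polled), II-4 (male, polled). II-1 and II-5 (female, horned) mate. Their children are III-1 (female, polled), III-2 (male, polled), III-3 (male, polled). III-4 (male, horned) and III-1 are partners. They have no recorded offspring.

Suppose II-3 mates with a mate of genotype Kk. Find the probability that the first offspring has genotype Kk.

1/2

I-1 is polled so carries K and passed k to II-2 (kk), so I-1 is Kk.
I-2 is polled so carries K and passed k to II-2 (kk), so I-2 is Kk.
II-3 is a polled offspring of I-1 (Kk) × I-2 (Kk), whose cross gives 1/4 KK : 1/2 Kk : 1/4 kk; conditioning on being polled, II-3 is KK with probability 1/3, Kk with probability 2/3.
Summing over parental genotype combinations, P(offspring has genotype Kk) = 1/3·1/2 + 2/3·1/2 = 1/2.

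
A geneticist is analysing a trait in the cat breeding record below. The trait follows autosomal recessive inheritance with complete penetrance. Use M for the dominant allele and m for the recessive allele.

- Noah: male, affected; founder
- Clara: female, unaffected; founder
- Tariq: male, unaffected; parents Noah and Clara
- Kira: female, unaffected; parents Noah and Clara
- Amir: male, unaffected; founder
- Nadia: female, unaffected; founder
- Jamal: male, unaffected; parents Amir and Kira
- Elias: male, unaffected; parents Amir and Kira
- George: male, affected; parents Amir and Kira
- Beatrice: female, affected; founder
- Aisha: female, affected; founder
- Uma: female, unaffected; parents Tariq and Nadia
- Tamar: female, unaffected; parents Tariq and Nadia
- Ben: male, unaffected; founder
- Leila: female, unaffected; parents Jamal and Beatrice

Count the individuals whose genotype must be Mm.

Obligate heterozygotes: Tariq is unaffected so carries M and received m from Noah (mm), so Tariq is Mm; Kira is unaffected so carries M and received m from Noah (mm), so Kira is Mm; Amir is unaffected so carries M and passed m to George (mm), so Amir is Mm; Leila is unaffected so carries M and received m from Beatrice (mm), so Leila is Mm.
Every other individual is either homozygous by phenotype or has at least one consistent homozygous assignment, so the count is 4.

4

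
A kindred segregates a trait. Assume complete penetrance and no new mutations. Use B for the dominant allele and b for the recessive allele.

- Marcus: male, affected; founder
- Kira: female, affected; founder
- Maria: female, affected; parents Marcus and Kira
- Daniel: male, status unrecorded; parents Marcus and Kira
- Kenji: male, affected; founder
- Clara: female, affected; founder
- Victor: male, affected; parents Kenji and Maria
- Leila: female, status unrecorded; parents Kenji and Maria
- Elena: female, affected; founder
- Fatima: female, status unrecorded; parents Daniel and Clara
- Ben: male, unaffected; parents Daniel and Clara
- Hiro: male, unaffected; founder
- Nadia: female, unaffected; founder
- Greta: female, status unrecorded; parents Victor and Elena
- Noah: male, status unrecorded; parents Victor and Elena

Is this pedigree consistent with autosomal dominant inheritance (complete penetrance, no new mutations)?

Yes

A consistent assignment under autosomal dominant exists: Marcus BB, Kira Bb, Maria BB, Daniel Bb, Kenji BB, Clara Bb, Victor BB, Leila BB, Elena BB, Fatima BB, Ben bb, Hiro bb, Nadia bb, Greta BB, Noah BB.
In this assignment every recorded phenotype matches its genotype and every non-founder's genotype is obtainable from its parents' genotypes, so the pedigree is consistent.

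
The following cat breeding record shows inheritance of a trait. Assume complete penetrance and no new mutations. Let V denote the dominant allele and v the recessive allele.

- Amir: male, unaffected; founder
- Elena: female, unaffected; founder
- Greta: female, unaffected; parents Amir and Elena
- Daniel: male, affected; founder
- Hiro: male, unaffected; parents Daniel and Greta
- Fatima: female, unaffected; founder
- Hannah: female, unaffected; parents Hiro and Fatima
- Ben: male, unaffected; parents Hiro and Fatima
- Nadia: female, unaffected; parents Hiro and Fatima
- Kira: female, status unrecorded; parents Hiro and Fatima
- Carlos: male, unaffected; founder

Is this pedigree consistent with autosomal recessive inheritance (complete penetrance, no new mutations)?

A consistent assignment under autosomal recessive exists: Amir VV, Elena VV, Greta VV, Daniel vv, Hiro Vv, Fatima VV, Hannah VV, Ben VV, Nadia VV, Kira VV, Carlos VV.
In this assignment every recorded phenotype matches its genotype and every non-founder's genotype is obtainable from its parents' genotypes, so the pedigree is consistent.

Yes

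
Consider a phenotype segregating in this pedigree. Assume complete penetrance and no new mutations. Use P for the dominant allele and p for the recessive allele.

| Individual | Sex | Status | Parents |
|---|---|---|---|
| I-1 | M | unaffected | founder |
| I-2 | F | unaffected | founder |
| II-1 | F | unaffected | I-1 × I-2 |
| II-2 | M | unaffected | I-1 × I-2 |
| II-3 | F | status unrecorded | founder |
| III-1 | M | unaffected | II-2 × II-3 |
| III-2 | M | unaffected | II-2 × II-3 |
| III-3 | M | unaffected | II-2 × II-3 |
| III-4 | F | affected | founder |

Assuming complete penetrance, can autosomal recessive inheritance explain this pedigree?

A consistent assignment under autosomal recessive exists: I-1 PP, I-2 PP, II-1 PP, II-2 PP, II-3 PP, III-1 PP, III-2 PP, III-3 PP, III-4 pp.
In this assignment every recorded phenotype matches its genotype and every non-founder's genotype is obtainable from its parents' genotypes, so the pedigree is consistent.

Yes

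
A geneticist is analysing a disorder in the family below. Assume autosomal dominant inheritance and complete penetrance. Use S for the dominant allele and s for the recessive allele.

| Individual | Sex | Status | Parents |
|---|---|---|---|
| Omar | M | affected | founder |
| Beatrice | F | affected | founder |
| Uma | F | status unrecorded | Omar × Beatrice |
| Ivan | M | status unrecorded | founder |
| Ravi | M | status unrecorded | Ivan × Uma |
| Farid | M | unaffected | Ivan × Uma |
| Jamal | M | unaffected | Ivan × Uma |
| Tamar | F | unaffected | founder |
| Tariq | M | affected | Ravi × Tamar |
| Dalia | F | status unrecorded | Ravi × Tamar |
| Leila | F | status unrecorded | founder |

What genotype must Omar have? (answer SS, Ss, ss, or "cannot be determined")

cannot be determined

Omar's phenotype allows SS or Ss, and no parent or child forces a single allele at both positions; consistent genotype assignments exist with Omar as SS or Ss.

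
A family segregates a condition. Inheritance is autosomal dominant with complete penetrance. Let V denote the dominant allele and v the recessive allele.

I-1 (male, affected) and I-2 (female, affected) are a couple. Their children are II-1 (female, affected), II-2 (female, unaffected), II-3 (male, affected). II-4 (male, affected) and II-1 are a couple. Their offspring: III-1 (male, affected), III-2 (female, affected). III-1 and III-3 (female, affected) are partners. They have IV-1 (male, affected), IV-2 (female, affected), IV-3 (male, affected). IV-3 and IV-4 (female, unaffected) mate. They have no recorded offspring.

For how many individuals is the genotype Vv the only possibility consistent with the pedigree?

Obligate heterozygotes: I-1 is affected so carries V and passed v to II-2 (vv), so I-1 is Vv; I-2 is affected so carries V and passed v to II-2 (vv), so I-2 is Vv.
Every other individual is either homozygous by phenotype or has at least one consistent homozygous assignment, so the count is 2.

2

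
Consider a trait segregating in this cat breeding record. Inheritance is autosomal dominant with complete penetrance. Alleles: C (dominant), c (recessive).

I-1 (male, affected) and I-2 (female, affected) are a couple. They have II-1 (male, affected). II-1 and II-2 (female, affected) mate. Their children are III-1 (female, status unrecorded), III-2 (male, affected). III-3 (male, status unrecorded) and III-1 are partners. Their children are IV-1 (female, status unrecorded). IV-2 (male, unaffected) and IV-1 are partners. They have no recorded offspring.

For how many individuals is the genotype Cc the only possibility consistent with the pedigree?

0

No individual's genotype is forced to Cc by the pedigree, so the count is 0.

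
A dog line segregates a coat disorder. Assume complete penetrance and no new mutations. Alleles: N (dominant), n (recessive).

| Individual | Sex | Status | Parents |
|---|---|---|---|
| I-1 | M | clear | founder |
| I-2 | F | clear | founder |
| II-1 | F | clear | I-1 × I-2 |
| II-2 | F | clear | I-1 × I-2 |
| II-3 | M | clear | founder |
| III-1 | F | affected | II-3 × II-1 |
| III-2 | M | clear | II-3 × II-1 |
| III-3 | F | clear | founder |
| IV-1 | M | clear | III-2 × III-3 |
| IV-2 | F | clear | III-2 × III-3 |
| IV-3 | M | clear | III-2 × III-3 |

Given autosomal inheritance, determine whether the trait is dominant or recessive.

II-3 and II-1 are both clear yet have an affected child III-1. Under dominance, an affected child requires at least one affected parent, so the trait cannot be dominant.

recessive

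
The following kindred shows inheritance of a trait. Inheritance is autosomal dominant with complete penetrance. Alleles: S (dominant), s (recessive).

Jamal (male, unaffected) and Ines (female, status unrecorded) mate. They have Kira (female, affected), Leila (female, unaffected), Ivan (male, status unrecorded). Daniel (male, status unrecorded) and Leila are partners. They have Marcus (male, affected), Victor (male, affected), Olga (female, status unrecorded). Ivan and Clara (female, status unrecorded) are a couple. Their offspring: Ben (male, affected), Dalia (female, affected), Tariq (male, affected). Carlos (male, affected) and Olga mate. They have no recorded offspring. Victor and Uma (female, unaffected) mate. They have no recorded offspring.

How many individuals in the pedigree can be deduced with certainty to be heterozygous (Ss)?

4

Obligate heterozygotes: Ines passed S to Kira (Ss, whose s came from Jamal) and passed s to Leila (ss), so Ines is Ss; Kira is affected so carries S and received s from Jamal (ss), so Kira is Ss; Marcus is affected so carries S and received s from Leila (ss), so Marcus is Ss; Victor is affected so carries S and received s from Leila (ss), so Victor is Ss.
Every other individual is either homozygous by phenotype or has at least one consistent homozygous assignment, so the count is 4.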